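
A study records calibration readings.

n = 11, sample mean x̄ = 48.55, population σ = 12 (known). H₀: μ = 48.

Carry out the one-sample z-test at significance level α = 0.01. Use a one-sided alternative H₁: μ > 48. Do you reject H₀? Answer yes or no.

reject H₀: no

SE = σ/√n = 12/√11 = 3.6181
z = (x̄−μ₀)/SE = (48.55−48)/3.6181 = 0.1520
p-value (one-sided, H₁ greater) = 0.43959
At α=0.01: p ≥ α → fail to reject H₀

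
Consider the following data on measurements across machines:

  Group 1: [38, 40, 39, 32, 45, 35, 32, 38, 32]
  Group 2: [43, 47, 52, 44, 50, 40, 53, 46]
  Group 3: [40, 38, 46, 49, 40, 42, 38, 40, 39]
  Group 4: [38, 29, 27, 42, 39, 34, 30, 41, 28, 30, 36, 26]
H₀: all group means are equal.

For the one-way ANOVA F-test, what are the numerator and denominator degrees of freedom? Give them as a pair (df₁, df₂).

degrees of freedom = [3, 34]

k = 4 groups, N = 38 total
df = (k−1, N−k) = (4−1, 38−4) = (3, 34)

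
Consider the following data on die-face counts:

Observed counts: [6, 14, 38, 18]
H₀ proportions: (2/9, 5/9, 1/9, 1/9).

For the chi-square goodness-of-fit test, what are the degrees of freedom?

degrees of freedom = 3

df = k − 1 = 4 − 1 = 3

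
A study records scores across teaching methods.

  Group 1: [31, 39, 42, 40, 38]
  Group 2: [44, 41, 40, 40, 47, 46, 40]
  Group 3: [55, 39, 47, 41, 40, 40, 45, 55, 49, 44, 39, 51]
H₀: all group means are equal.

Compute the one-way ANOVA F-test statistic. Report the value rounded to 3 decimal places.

Group means [38.00, 42.57, 45.42], grand mean 43.042
SSB = Σnᵢ(x̄ᵢ−x̄)² = 196.327; SSW = ΣΣ(x−x̄ᵢ)² = 518.631
MSB = 196.327/2 = 98.1637; MSW = 518.631/21 = 24.6967
F = MSB/MSW = 3.9748
df = (2, 21)

test statistic = 3.975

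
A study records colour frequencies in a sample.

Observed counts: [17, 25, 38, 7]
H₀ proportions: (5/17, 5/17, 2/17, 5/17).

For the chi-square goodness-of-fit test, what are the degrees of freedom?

degrees of freedom = 3

df = k − 1 = 4 − 1 = 3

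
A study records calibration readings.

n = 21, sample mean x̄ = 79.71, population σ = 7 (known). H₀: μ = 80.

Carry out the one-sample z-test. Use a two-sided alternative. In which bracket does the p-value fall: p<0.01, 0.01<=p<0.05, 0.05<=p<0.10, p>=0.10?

SE = σ/√n = 7/√21 = 1.5275
z = (x̄−μ₀)/SE = (79.71−80)/1.5275 = -0.1898
p-value (two-sided) = 0.84943
→ bracket: p>=0.10

p-value bracket: p>=0.10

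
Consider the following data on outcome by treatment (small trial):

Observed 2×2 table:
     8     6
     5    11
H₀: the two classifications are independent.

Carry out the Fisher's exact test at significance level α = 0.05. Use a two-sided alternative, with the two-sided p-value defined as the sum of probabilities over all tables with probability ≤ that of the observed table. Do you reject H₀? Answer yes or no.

reject H₀: no

Margins: r₁=14, r₂=16, c₁=13, c₂=17, n=30
p_obs = C(14,8)·C(16,5)/C(30,13); sum pmf over tables with pmf ≤ p_obs
p-value (two-sided) = 0.26851
At α=0.05: p ≥ α → fail to reject H₀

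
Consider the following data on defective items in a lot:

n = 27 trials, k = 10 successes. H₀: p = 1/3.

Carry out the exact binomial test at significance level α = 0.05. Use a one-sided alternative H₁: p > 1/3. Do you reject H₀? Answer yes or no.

reject H₀: no

Exact binomial: n=27, k=10, p₀=1/3=0.3333
P(X≥10) from Σ C(n,i)·p₀^i·(1−p₀)^(n−i)
p-value (one-sided, H₁ greater) = 0.41078
At α=0.05: p ≥ α → fail to reject H₀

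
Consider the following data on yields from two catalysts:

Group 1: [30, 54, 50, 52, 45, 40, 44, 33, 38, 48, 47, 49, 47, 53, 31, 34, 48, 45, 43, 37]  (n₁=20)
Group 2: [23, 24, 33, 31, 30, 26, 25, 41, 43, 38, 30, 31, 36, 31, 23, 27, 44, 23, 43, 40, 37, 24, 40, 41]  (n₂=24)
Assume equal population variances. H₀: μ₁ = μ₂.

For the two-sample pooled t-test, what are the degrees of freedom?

df = n₁ + n₂ − 2 = 20 + 24 − 2 = 42

degrees of freedom = 42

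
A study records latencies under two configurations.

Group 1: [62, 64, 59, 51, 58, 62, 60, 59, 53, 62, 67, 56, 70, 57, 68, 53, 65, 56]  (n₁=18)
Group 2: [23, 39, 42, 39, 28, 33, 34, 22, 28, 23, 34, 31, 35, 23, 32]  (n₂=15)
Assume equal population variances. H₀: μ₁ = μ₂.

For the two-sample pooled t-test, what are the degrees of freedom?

df = n₁ + n₂ − 2 = 18 + 15 − 2 = 31

degrees of freedom = 31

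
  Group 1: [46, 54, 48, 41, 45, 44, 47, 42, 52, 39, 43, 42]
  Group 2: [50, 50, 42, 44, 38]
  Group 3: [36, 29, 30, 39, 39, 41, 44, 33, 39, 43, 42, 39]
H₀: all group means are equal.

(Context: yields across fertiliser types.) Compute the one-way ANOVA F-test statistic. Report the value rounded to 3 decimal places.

test statistic = 8.230

Group means [45.25, 44.80, 37.83], grand mean 42.103
SSB = Σnᵢ(x̄ᵢ−x̄)² = 373.973; SSW = ΣΣ(x−x̄ᵢ)² = 590.717
MSB = 373.973/2 = 186.9865; MSW = 590.717/26 = 22.7199
F = MSB/MSW = 8.2301
df = (2, 26)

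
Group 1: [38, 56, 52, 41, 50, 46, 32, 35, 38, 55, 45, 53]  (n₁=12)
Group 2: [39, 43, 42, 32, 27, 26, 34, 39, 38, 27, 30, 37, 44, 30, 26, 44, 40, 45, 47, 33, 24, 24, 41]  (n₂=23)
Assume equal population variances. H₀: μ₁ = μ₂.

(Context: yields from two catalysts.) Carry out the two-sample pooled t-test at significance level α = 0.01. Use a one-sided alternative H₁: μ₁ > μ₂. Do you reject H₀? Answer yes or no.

reject H₀: yes

x̄₁=45.083, s₁=8.218, n₁=12
x̄₂=35.304, s₂=7.443, n₂=23
s_p² = [11·8.218² + 22·7.443²]/33 = 59.4481
SE = √(s_p²·(1/12+1/23)) = 2.7457
t = (45.083−35.304)/2.7457 = 3.5616
df = 33
p-value (one-sided, H₁ greater) = 0.00057
At α=0.01: p < α → reject H₀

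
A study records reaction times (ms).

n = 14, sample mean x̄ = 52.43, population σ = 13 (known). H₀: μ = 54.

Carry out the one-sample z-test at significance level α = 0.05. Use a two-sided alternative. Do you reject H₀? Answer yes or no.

reject H₀: no

SE = σ/√n = 13/√14 = 3.4744
z = (x̄−μ₀)/SE = (52.43−54)/3.4744 = -0.4519
p-value (two-sided) = 0.65136
At α=0.05: p ≥ α → fail to reject H₀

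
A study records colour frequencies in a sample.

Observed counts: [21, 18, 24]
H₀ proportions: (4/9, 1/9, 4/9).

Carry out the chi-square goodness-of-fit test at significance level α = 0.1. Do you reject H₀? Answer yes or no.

n = 63; E_i = n·p_i = [28.00, 7.00, 28.00]
χ² = (21−28.00)²/28.00 + (18−7.00)²/7.00 + (24−28.00)²/28.00 = 19.6071
df = 2
p-value (upper-tail) = 0.00006
At α=0.1: p < α → reject H₀

reject H₀: yes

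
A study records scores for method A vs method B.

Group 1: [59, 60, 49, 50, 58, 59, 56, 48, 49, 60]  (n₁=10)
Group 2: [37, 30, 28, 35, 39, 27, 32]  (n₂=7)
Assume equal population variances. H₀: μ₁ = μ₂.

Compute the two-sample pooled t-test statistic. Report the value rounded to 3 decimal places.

x̄₁=54.800, s₁=5.138, n₁=10
x̄₂=32.571, s₂=4.577, n₂=7
s_p² = [9·5.138² + 6·4.577²]/15 = 24.2210
SE = √(s_p²·(1/10+1/7)) = 2.4253
t = (54.800−32.571)/2.4253 = 9.1652
df = 15

test statistic = 9.165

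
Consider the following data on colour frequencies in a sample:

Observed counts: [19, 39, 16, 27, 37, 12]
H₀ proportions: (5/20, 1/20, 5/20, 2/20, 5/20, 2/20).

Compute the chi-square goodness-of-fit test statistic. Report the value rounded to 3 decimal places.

n = 150; E_i = n·p_i = [37.50, 7.50, 37.50, 15.00, 37.50, 15.00]
χ² = (19−37.50)²/37.50 + (39−7.50)²/7.50 + (16−37.50)²/37.50 + (27−15.00)²/15.00 + (37−37.50)²/37.50 + (12−15.00)²/15.00 = 163.9600
df = 5

test statistic = 163.960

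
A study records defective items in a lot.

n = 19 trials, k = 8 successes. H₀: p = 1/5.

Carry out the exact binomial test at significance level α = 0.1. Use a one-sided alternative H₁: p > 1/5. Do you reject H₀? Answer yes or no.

reject H₀: yes

Exact binomial: n=19, k=8, p₀=1/5=0.2000
P(X≥8) from Σ C(n,i)·p₀^i·(1−p₀)^(n−i)
p-value (one-sided, H₁ greater) = 0.02328
At α=0.1: p < α → reject H₀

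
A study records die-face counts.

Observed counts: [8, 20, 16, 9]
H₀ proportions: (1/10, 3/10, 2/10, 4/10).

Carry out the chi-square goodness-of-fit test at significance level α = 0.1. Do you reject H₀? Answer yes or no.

reject H₀: yes

n = 53; E_i = n·p_i = [5.30, 15.90, 10.60, 21.20]
χ² = (8−5.30)²/5.30 + (20−15.90)²/15.90 + (16−10.60)²/10.60 + (9−21.20)²/21.20 = 12.2044
df = 3
p-value (upper-tail) = 0.00671
At α=0.1: p < α → reject H₀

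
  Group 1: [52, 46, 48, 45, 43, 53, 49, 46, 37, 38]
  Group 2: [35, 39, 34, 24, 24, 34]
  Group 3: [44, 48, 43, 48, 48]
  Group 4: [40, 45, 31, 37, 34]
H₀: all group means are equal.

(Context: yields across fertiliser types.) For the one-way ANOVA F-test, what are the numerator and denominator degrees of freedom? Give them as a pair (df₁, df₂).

k = 4 groups, N = 26 total
df = (k−1, N−k) = (4−1, 26−4) = (3, 22)

degrees of freedom = [3, 22]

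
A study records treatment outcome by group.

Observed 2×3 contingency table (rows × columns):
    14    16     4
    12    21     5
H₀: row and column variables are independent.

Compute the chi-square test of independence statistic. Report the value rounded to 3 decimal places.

Row totals [34, 38], col totals [26, 37, 9], n=72
χ² = (14−12.28)²/12.28 + (16−17.47)²/17.47 + (4−4.25)²/4.25 + (12−13.72)²/13.72 + (21−19.53)²/19.53 + (5−4.75)²/4.75 = 0.7206
df = 2

test statistic = 0.721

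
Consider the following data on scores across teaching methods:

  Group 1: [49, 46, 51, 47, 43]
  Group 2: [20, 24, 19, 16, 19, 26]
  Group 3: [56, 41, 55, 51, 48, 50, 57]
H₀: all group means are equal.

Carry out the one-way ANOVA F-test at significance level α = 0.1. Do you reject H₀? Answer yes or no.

Group means [47.20, 20.67, 51.14], grand mean 39.889
SSB = Σnᵢ(x̄ᵢ−x̄)² = 3370.787; SSW = ΣΣ(x−x̄ᵢ)² = 290.990
MSB = 3370.787/2 = 1685.3937; MSW = 290.990/15 = 19.3994
F = MSB/MSW = 86.8788
df = (2, 15)
p-value (upper-tail) = 0.00000
At α=0.1: p < α → reject H₀

reject H₀: yes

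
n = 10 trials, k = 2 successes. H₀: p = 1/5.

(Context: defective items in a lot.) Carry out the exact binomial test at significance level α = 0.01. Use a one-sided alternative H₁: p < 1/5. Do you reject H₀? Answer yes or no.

Exact binomial: n=10, k=2, p₀=1/5=0.2000
P(X≤2) from Σ C(n,i)·p₀^i·(1−p₀)^(n−i)
p-value (one-sided, H₁ less) = 0.67780
At α=0.01: p ≥ α → fail to reject H₀

reject H₀: no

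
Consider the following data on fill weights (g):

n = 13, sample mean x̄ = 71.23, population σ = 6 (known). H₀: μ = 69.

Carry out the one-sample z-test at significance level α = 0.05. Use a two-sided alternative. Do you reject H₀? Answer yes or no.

reject H₀: no

SE = σ/√n = 6/√13 = 1.6641
z = (x̄−μ₀)/SE = (71.23−69)/1.6641 = 1.3401
p-value (two-sided) = 0.18022
At α=0.05: p ≥ α → fail to reject H₀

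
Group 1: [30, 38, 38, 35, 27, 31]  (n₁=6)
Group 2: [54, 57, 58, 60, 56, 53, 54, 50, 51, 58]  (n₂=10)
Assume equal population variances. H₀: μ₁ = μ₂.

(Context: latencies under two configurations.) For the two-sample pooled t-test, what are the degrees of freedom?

df = n₁ + n₂ − 2 = 6 + 10 − 2 = 14

degrees of freedom = 14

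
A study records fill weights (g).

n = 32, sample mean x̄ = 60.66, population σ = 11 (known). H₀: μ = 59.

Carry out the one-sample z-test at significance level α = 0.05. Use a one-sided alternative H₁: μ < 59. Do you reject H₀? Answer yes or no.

reject H₀: no

SE = σ/√n = 11/√32 = 1.9445
z = (x̄−μ₀)/SE = (60.66−59)/1.9445 = 0.8537
p-value (one-sided, H₁ less) = 0.80336
At α=0.05: p ≥ α → fail to reject H₀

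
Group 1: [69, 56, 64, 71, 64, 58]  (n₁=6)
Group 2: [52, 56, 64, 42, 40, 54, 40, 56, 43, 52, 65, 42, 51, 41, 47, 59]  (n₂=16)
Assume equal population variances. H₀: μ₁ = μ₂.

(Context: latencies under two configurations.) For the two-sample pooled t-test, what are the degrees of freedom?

degrees of freedom = 20

df = n₁ + n₂ − 2 = 6 + 16 − 2 = 20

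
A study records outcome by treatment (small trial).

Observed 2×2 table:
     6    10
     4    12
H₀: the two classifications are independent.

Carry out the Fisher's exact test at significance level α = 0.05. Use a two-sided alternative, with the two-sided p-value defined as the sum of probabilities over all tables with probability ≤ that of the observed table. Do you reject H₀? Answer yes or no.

reject H₀: no

Margins: r₁=16, r₂=16, c₁=10, c₂=22, n=32
p_obs = C(16,6)·C(16,4)/C(32,10); sum pmf over tables with pmf ≤ p_obs
p-value (two-sided) = 0.70425
At α=0.05: p ≥ α → fail to reject H₀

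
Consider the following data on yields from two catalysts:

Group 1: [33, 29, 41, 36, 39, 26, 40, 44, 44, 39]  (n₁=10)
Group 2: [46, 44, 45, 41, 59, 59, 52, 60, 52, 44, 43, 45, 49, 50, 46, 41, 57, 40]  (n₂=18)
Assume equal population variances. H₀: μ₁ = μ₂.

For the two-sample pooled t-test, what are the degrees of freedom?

degrees of freedom = 26

df = n₁ + n₂ − 2 = 10 + 18 − 2 = 26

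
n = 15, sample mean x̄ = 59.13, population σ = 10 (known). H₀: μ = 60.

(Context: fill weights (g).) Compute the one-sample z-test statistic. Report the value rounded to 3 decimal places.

test statistic = -0.337

SE = σ/√n = 10/√15 = 2.5820
z = (x̄−μ₀)/SE = (59.13−60)/2.5820 = -0.3369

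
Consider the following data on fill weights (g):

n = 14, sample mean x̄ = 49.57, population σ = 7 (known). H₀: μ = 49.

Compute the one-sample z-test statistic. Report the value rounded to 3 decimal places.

SE = σ/√n = 7/√14 = 1.8708
z = (x̄−μ₀)/SE = (49.57−49)/1.8708 = 0.3047

test statistic = 0.305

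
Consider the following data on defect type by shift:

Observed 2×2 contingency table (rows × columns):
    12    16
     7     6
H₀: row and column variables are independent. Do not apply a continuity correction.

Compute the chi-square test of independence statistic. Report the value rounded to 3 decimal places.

Row totals [28, 13], col totals [19, 22], n=41
χ² = (12−12.98)²/12.98 + (16−15.02)²/15.02 + (7−6.02)²/6.02 + (6−6.98)²/6.98 = 0.4311
df = 1

test statistic = 0.431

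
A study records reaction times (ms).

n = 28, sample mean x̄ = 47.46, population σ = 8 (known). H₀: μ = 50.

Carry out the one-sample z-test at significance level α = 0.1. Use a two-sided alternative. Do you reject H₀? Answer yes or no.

reject H₀: yes

SE = σ/√n = 8/√28 = 1.5119
z = (x̄−μ₀)/SE = (47.46−50)/1.5119 = -1.6801
p-value (two-sided) = 0.09295
At α=0.1: p < α → reject H₀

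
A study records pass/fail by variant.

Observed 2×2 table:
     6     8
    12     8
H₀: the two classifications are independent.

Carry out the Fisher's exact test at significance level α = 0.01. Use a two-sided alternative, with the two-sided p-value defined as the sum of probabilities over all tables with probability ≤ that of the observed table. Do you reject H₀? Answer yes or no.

reject H₀: no

Margins: r₁=14, r₂=20, c₁=18, c₂=16, n=34
p_obs = C(14,6)·C(20,12)/C(34,18); sum pmf over tables with pmf ≤ p_obs
p-value (two-sided) = 0.48671
At α=0.01: p ≥ α → fail to reject H₀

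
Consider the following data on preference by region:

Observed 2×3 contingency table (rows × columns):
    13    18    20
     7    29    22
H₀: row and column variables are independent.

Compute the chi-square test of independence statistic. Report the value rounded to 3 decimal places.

test statistic = 4.037

Row totals [51, 58], col totals [20, 47, 42], n=109
χ² = (13−9.36)²/9.36 + (18−21.99)²/21.99 + (20−19.65)²/19.65 + (7−10.64)²/10.64 + (29−25.01)²/25.01 + (22−22.35)²/22.35 = 4.0368
df = 2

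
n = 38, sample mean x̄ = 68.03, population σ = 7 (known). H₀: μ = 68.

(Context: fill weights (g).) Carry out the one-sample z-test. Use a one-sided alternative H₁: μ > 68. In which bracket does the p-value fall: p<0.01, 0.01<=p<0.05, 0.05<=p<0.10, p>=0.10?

p-value bracket: p>=0.10

SE = σ/√n = 7/√38 = 1.1355
z = (x̄−μ₀)/SE = (68.03−68)/1.1355 = 0.0264
p-value (one-sided, H₁ greater) = 0.48946
→ bracket: p>=0.10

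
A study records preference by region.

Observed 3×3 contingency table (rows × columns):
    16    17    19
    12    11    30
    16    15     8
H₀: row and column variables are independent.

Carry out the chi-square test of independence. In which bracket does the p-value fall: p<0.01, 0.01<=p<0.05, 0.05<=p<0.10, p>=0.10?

Row totals [52, 53, 39], col totals [44, 43, 57], n=144
χ² = (16−15.89)²/15.89 + (17−15.53)²/15.53 + (19−20.58)²/20.58 + (12−16.19)²/16.19 + (11−15.83)²/15.83 + (30−20.98)²/20.98 + (16−11.92)²/11.92 + (15−11.65)²/11.65 + (8−15.44)²/15.44 = 12.6477
df = 4
p-value (upper-tail) = 0.01313
→ bracket: 0.01<=p<0.05

p-value bracket: 0.01<=p<0.05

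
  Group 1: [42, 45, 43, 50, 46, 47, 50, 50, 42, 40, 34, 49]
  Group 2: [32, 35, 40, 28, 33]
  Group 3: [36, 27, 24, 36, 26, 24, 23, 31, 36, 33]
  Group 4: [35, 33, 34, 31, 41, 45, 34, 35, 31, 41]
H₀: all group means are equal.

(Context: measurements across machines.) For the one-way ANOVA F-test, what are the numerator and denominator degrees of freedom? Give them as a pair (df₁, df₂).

k = 4 groups, N = 37 total
df = (k−1, N−k) = (4−1, 37−4) = (3, 33)

degrees of freedom = [3, 33]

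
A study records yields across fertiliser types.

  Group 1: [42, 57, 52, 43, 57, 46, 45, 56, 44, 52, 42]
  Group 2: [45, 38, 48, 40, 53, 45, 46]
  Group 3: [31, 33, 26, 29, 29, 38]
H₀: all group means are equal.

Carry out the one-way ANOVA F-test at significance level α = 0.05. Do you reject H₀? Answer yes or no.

reject H₀: yes

Group means [48.73, 45.00, 31.00], grand mean 43.208
SSB = Σnᵢ(x̄ᵢ−x̄)² = 1251.777; SSW = ΣΣ(x−x̄ᵢ)² = 612.182
MSB = 1251.777/2 = 625.8883; MSW = 612.182/21 = 29.1515
F = MSB/MSW = 21.4702
df = (2, 21)
p-value (upper-tail) = 0.00001
At α=0.05: p < α → reject H₀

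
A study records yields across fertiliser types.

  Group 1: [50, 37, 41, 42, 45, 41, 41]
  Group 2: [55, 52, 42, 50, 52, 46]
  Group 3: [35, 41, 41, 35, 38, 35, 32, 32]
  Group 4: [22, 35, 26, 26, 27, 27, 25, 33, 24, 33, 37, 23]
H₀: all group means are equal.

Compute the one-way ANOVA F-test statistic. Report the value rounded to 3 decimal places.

test statistic = 35.027

Group means [42.43, 49.50, 36.12, 28.17], grand mean 37.000
SSB = Σnᵢ(x̄ᵢ−x̄)² = 2086.244; SSW = ΣΣ(x−x̄ᵢ)² = 575.756
MSB = 2086.244/3 = 695.4147; MSW = 575.756/29 = 19.8537
F = MSB/MSW = 35.0270
df = (3, 29)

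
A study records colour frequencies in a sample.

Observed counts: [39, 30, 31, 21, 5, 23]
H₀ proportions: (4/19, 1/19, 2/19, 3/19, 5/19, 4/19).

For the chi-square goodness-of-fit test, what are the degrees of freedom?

df = k − 1 = 6 − 1 = 5

degrees of freedom = 5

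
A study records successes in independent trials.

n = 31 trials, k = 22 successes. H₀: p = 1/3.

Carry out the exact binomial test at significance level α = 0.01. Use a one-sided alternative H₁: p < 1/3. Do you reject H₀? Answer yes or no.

Exact binomial: n=31, k=22, p₀=1/3=0.3333
P(X≤22) from Σ C(n,i)·p₀^i·(1−p₀)^(n−i)
p-value (one-sided, H₁ less) = 1.00000
At α=0.01: p ≥ α → fail to reject H₀

reject H₀: no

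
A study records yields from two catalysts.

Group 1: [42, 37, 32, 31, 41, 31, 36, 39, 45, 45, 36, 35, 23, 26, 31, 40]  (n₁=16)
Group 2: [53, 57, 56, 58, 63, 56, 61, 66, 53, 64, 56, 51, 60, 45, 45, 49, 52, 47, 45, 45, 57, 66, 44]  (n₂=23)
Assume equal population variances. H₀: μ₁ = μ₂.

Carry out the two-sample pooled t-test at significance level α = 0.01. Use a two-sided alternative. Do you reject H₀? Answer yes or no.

reject H₀: yes

x̄₁=35.625, s₁=6.365, n₁=16
x̄₂=54.304, s₂=7.106, n₂=23
s_p² = [15·6.365² + 22·7.106²]/37 = 46.4492
SE = √(s_p²·(1/16+1/23)) = 2.2187
t = (35.625−54.304)/2.2187 = -8.4191
df = 37
p-value (two-sided) = 0.00000
At α=0.01: p < α → reject H₀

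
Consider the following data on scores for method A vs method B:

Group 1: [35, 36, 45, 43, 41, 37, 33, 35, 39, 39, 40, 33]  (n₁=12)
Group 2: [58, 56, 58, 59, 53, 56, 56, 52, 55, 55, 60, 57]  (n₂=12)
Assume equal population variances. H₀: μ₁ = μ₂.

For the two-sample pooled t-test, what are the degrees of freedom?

degrees of freedom = 22

df = n₁ + n₂ − 2 = 12 + 12 − 2 = 22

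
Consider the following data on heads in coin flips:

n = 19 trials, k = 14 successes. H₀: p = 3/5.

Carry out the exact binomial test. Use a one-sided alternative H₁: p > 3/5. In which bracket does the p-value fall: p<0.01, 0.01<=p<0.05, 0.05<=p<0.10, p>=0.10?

p-value bracket: p>=0.10

Exact binomial: n=19, k=14, p₀=3/5=0.6000
P(X≥14) from Σ C(n,i)·p₀^i·(1−p₀)^(n−i)
p-value (one-sided, H₁ greater) = 0.16292
→ bracket: p>=0.10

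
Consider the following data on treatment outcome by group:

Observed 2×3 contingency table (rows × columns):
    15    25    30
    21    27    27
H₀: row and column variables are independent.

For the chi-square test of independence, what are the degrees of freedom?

degrees of freedom = 2

df = (r−1)(c−1) = (2−1)·(3−1) = 2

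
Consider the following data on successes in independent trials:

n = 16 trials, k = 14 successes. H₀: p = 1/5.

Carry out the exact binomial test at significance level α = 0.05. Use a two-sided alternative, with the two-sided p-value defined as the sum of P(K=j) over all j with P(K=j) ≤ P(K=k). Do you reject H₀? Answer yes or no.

Exact binomial: n=16, k=14, p₀=1/5=0.2000
P(X=j) = C(n,j)·p₀^j·(1−p₀)^(n−j); p = Σ P(X=j) over j with P(X=j) ≤ P(X=14)
p-value (two-sided) = 0.00000
At α=0.05: p < α → reject H₀

reject H₀: yes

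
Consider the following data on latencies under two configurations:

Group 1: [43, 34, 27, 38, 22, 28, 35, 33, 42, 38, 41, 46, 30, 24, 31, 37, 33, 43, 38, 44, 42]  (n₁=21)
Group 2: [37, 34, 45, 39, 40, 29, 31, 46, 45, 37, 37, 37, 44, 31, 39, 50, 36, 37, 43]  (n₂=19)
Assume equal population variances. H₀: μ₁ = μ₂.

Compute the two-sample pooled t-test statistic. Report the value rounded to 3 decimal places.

x̄₁=35.667, s₁=6.851, n₁=21
x̄₂=38.789, s₂=5.603, n₂=19
s_p² = [20·6.851² + 18·5.603²]/38 = 39.5743
SE = √(s_p²·(1/21+1/19)) = 1.9918
t = (35.667−38.789)/1.9918 = -1.5678
df = 38

test statistic = -1.568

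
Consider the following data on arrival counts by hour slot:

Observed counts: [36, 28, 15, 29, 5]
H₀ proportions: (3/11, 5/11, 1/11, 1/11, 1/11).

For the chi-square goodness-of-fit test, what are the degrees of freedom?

df = k − 1 = 5 − 1 = 4

degrees of freedom = 4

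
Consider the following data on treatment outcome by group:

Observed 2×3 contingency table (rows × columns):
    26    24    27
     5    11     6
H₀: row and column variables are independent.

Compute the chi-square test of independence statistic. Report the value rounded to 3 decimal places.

Row totals [77, 22], col totals [31, 35, 33], n=99
χ² = (26−24.11)²/24.11 + (24−27.22)²/27.22 + (27−25.67)²/25.67 + (5−6.89)²/6.89 + (11−7.78)²/7.78 + (6−7.33)²/7.33 = 2.6939
df = 2

test statistic = 2.694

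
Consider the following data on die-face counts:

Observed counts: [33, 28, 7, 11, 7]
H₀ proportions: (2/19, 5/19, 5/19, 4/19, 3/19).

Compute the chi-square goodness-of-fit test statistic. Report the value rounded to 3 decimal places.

test statistic = 81.395

n = 86; E_i = n·p_i = [9.05, 22.63, 22.63, 18.11, 13.58]
χ² = (33−9.05)²/9.05 + (28−22.63)²/22.63 + (7−22.63)²/22.63 + (11−18.11)²/18.11 + (7−13.58)²/13.58 = 81.3952
df = 4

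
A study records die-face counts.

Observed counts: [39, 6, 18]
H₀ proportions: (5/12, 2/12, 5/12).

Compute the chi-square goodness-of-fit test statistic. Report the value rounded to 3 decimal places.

test statistic = 10.714

n = 63; E_i = n·p_i = [26.25, 10.50, 26.25]
χ² = (39−26.25)²/26.25 + (6−10.50)²/10.50 + (18−26.25)²/26.25 = 10.7143
df = 2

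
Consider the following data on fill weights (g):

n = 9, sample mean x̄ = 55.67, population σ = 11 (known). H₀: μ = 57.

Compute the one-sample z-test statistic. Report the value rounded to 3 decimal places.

test statistic = -0.363

SE = σ/√n = 11/√9 = 3.6667
z = (x̄−μ₀)/SE = (55.67−57)/3.6667 = -0.3627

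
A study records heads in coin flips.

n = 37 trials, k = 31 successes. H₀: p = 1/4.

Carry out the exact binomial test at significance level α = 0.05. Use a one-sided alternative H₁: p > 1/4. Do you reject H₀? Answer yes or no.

Exact binomial: n=37, k=31, p₀=1/4=0.2500
P(X≥31) from Σ C(n,i)·p₀^i·(1−p₀)^(n−i)
p-value (one-sided, H₁ greater) = 0.00000
At α=0.05: p < α → reject H₀

reject H₀: yes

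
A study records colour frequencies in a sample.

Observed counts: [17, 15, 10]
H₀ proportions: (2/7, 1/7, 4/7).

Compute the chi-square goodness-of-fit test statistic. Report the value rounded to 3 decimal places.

test statistic = 23.750

n = 42; E_i = n·p_i = [12.00, 6.00, 24.00]
χ² = (17−12.00)²/12.00 + (15−6.00)²/6.00 + (10−24.00)²/24.00 = 23.7500
df = 2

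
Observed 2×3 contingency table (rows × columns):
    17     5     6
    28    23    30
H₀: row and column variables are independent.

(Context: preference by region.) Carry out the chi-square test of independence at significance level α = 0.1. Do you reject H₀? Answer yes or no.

reject H₀: yes

Row totals [28, 81], col totals [45, 28, 36], n=109
χ² = (17−11.56)²/11.56 + (5−7.19)²/7.19 + (6−9.25)²/9.25 + (28−33.44)²/33.44 + (23−20.81)²/20.81 + (30−26.75)²/26.75 = 5.8798
df = 2
p-value (upper-tail) = 0.05287
At α=0.1: p < α → reject H₀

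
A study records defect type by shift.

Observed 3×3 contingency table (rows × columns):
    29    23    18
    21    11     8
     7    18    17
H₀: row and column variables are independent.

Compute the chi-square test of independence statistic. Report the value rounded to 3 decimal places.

test statistic = 12.372

Row totals [70, 40, 42], col totals [57, 52, 43], n=152
χ² = (29−26.25)²/26.25 + (23−23.95)²/23.95 + (18−19.80)²/19.80 + (21−15.00)²/15.00 + (11−13.68)²/13.68 + (8−11.32)²/11.32 + (7−15.75)²/15.75 + (18−14.37)²/14.37 + (17−11.88)²/11.88 = 12.3717
df = 4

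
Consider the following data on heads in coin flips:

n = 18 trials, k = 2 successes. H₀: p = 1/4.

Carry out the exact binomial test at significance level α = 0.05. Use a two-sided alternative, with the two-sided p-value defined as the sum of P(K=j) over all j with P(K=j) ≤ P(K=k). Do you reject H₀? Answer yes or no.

Exact binomial: n=18, k=2, p₀=1/4=0.2500
P(X=j) = C(n,j)·p₀^j·(1−p₀)^(n−j); p = Σ P(X=j) over j with P(X=j) ≤ P(X=2)
p-value (two-sided) = 0.27429
At α=0.05: p ≥ α → fail to reject H₀

reject H₀: no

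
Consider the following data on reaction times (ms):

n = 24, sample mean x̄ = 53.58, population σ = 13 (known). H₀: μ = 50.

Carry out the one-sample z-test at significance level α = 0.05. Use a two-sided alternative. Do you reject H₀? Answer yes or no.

SE = σ/√n = 13/√24 = 2.6536
z = (x̄−μ₀)/SE = (53.58−50)/2.6536 = 1.3491
p-value (two-sided) = 0.17730
At α=0.05: p ≥ α → fail to reject H₀

reject H₀: no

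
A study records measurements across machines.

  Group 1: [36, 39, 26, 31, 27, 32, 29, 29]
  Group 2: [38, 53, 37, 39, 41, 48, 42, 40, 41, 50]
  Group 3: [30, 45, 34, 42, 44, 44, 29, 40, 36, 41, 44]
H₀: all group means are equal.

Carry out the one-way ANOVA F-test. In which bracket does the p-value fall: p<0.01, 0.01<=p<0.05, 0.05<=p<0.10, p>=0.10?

p-value bracket: p<0.01

Group means [31.12, 42.90, 39.00], grand mean 38.172
SSB = Σnᵢ(x̄ᵢ−x̄)² = 628.363; SSW = ΣΣ(x−x̄ᵢ)² = 747.775
MSB = 628.363/2 = 314.1815; MSW = 747.775/26 = 28.7606
F = MSB/MSW = 10.9240
df = (2, 26)
p-value (upper-tail) = 0.00036
→ bracket: p<0.01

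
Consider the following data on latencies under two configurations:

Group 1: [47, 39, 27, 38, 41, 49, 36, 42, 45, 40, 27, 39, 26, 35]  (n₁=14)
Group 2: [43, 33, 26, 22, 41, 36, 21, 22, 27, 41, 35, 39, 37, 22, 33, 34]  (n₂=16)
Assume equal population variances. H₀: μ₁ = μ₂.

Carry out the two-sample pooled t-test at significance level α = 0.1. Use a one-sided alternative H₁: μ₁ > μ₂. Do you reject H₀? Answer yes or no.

reject H₀: yes

x̄₁=37.929, s₁=7.237, n₁=14
x̄₂=32.000, s₂=7.616, n₂=16
s_p² = [13·7.237² + 15·7.616²]/28 = 55.3903
SE = √(s_p²·(1/14+1/16)) = 2.7237
t = (37.929−32.000)/2.7237 = 2.1767
df = 28
p-value (one-sided, H₁ greater) = 0.01905
At α=0.1: p < α → reject H₀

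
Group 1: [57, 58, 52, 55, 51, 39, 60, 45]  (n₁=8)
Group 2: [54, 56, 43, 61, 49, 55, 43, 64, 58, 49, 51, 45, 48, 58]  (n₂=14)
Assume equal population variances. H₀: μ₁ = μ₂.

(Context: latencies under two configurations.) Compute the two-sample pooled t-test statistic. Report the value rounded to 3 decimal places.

test statistic = -0.101

x̄₁=52.125, s₁=7.100, n₁=8
x̄₂=52.429, s₂=6.618, n₂=14
s_p² = [7·7.100² + 13·6.618²]/20 = 46.1152
SE = √(s_p²·(1/8+1/14)) = 3.0097
t = (52.125−52.429)/3.0097 = -0.1009
df = 20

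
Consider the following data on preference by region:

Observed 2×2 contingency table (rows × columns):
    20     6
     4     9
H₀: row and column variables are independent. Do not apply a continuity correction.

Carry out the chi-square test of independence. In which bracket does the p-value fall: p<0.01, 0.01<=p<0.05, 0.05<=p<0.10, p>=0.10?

Row totals [26, 13], col totals [24, 15], n=39
χ² = (20−16.00)²/16.00 + (6−10.00)²/10.00 + (4−8.00)²/8.00 + (9−5.00)²/5.00 = 7.8000
df = 1
p-value (upper-tail) = 0.00522
→ bracket: p<0.01

p-value bracket: p<0.01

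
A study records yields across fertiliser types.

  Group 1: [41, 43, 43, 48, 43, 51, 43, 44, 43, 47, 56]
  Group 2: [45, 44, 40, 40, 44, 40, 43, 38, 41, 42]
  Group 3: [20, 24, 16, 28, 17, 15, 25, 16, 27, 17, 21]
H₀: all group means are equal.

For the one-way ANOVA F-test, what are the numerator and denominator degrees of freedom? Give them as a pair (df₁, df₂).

k = 3 groups, N = 32 total
df = (k−1, N−k) = (3−1, 32−3) = (2, 29)

degrees of freedom = [2, 29]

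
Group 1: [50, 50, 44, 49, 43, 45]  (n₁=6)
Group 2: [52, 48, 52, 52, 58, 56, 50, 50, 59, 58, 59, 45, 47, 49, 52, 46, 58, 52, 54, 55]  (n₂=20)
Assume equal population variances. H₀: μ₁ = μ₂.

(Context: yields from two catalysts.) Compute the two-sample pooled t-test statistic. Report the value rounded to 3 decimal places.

x̄₁=46.833, s₁=3.189, n₁=6
x̄₂=52.600, s₂=4.418, n₂=20
s_p² = [5·3.189² + 19·4.418²]/24 = 17.5681
SE = √(s_p²·(1/6+1/20)) = 1.9510
t = (46.833−52.600)/1.9510 = -2.9557
df = 24

test statistic = -2.956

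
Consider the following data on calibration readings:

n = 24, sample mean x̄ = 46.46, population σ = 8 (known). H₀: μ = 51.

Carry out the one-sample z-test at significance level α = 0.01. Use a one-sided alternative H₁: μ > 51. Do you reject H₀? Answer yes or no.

reject H₀: no

SE = σ/√n = 8/√24 = 1.6330
z = (x̄−μ₀)/SE = (46.46−51)/1.6330 = -2.7802
p-value (one-sided, H₁ greater) = 0.99728
At α=0.01: p ≥ α → fail to reject H₀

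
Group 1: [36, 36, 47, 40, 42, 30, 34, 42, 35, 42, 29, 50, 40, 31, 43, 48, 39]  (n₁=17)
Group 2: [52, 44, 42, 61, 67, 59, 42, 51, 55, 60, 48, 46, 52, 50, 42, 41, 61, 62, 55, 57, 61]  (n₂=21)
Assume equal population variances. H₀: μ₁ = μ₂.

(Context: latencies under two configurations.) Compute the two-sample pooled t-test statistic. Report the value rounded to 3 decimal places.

x̄₁=39.059, s₁=6.200, n₁=17
x̄₂=52.762, s₂=7.918, n₂=21
s_p² = [16·6.200² + 20·7.918²]/36 = 51.9097
SE = √(s_p²·(1/17+1/21)) = 2.3506
t = (39.059−52.762)/2.3506 = -5.8296
df = 36

test statistic = -5.830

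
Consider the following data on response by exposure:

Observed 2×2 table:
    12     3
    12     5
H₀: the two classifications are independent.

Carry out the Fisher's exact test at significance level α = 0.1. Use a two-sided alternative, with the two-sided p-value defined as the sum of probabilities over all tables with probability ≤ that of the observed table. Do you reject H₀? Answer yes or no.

Margins: r₁=15, r₂=17, c₁=24, c₂=8, n=32
p_obs = C(15,12)·C(17,12)/C(32,24); sum pmf over tables with pmf ≤ p_obs
p-value (two-sided) = 0.69114
At α=0.1: p ≥ α → fail to reject H₀

reject H₀: no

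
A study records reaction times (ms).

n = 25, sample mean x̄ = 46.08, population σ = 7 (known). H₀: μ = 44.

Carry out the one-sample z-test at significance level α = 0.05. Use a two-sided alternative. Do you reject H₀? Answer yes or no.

SE = σ/√n = 7/√25 = 1.4000
z = (x̄−μ₀)/SE = (46.08−44)/1.4000 = 1.4857
p-value (two-sided) = 0.13735
At α=0.05: p ≥ α → fail to reject H₀

reject H₀: no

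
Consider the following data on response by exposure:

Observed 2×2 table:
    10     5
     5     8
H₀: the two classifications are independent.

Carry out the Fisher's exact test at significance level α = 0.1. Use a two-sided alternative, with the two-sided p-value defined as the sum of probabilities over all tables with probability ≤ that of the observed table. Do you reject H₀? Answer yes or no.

reject H₀: no

Margins: r₁=15, r₂=13, c₁=15, c₂=13, n=28
p_obs = C(15,10)·C(13,5)/C(28,15); sum pmf over tables with pmf ≤ p_obs
p-value (two-sided) = 0.25451
At α=0.1: p ≥ α → fail to reject H₀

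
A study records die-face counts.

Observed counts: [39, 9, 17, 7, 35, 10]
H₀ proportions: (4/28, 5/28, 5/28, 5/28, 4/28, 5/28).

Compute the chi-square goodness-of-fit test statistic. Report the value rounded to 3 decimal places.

test statistic = 72.132

n = 117; E_i = n·p_i = [16.71, 20.89, 20.89, 20.89, 16.71, 20.89]
χ² = (39−16.71)²/16.71 + (9−20.89)²/20.89 + (17−20.89)²/20.89 + (7−20.89)²/20.89 + (35−16.71)²/16.71 + (10−20.89)²/20.89 = 72.1316
df = 5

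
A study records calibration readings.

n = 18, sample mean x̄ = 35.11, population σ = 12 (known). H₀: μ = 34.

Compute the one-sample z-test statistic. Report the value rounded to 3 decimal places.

SE = σ/√n = 12/√18 = 2.8284
z = (x̄−μ₀)/SE = (35.11−34)/2.8284 = 0.3924

test statistic = 0.392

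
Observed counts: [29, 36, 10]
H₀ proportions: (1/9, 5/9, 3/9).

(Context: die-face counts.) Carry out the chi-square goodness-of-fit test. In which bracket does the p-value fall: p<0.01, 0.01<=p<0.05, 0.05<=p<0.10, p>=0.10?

n = 75; E_i = n·p_i = [8.33, 41.67, 25.00]
χ² = (29−8.33)²/8.33 + (36−41.67)²/41.67 + (10−25.00)²/25.00 = 61.0240
df = 2
p-value (upper-tail) = 0.00000
→ bracket: p<0.01

p-value bracket: p<0.01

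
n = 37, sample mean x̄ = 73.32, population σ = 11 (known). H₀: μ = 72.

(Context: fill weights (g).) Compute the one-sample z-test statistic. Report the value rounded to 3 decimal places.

test statistic = 0.730

SE = σ/√n = 11/√37 = 1.8084
z = (x̄−μ₀)/SE = (73.32−72)/1.8084 = 0.7299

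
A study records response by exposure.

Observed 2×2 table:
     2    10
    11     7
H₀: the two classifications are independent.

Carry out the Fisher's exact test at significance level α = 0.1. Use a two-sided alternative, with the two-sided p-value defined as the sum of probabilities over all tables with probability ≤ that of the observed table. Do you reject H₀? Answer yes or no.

reject H₀: yes

Margins: r₁=12, r₂=18, c₁=13, c₂=17, n=30
p_obs = C(12,2)·C(18,11)/C(30,13); sum pmf over tables with pmf ≤ p_obs
p-value (two-sided) = 0.02556
At α=0.1: p < α → reject H₀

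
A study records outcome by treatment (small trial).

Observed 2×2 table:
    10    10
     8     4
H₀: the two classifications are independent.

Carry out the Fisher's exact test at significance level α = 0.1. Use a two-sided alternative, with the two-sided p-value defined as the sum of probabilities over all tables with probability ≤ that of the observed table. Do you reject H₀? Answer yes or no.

Margins: r₁=20, r₂=12, c₁=18, c₂=14, n=32
p_obs = C(20,10)·C(12,8)/C(32,18); sum pmf over tables with pmf ≤ p_obs
p-value (two-sided) = 0.47093
At α=0.1: p ≥ α → fail to reject H₀

reject H₀: no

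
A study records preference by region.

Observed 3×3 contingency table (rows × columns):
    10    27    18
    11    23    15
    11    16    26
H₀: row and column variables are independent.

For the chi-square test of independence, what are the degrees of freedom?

degrees of freedom = 4

df = (r−1)(c−1) = (3−1)·(3−1) = 4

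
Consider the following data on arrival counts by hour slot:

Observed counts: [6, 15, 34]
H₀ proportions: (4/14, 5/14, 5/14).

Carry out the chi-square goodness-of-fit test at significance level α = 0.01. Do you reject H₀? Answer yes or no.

reject H₀: yes

n = 55; E_i = n·p_i = [15.71, 19.64, 19.64]
χ² = (6−15.71)²/15.71 + (15−19.64)²/19.64 + (34−19.64)²/19.64 = 17.5964
df = 2
p-value (upper-tail) = 0.00015
At α=0.01: p < α → reject H₀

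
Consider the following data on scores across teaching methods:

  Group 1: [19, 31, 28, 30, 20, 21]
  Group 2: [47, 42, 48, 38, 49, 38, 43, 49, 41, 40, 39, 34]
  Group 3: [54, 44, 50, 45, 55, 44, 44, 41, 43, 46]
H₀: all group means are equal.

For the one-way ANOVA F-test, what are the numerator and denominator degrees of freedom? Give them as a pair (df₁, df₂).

k = 3 groups, N = 28 total
df = (k−1, N−k) = (3−1, 28−3) = (2, 25)

degrees of freedom = [2, 25]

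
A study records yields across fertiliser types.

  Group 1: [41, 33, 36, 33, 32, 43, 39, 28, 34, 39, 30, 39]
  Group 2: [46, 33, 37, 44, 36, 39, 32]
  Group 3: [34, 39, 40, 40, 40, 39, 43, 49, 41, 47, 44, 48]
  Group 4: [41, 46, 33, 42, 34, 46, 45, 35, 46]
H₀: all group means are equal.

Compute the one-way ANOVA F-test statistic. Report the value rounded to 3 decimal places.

test statistic = 3.994

Group means [35.58, 38.14, 42.00, 40.89], grand mean 39.150
SSB = Σnᵢ(x̄ᵢ−x̄)² = 284.437; SSW = ΣΣ(x−x̄ᵢ)² = 854.663
MSB = 284.437/3 = 94.8124; MSW = 854.663/36 = 23.7406
F = MSB/MSW = 3.9937
df = (3, 36)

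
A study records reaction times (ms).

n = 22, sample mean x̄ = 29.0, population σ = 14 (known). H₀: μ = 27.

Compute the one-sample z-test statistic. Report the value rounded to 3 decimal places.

SE = σ/√n = 14/√22 = 2.9848
z = (x̄−μ₀)/SE = (29.0−27)/2.9848 = 0.6701

test statistic = 0.670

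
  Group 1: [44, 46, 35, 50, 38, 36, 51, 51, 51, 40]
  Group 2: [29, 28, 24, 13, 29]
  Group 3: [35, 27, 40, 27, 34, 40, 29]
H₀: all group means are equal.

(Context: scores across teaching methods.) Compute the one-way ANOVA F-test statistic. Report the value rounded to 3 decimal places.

Group means [44.20, 24.60, 33.14], grand mean 36.227
SSB = Σnᵢ(x̄ᵢ−x̄)² = 1378.206; SSW = ΣΣ(x−x̄ᵢ)² = 759.657
MSB = 1378.206/2 = 689.1032; MSW = 759.657/19 = 39.9820
F = MSB/MSW = 17.2354
df = (2, 19)

test statistic = 17.235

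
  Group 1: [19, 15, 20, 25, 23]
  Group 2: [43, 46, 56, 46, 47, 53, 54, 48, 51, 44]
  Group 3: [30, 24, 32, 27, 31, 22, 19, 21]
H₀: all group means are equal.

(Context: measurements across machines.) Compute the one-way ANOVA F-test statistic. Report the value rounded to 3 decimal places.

Group means [20.40, 48.80, 25.75], grand mean 34.609
SSB = Σnᵢ(x̄ᵢ−x̄)² = 3651.178; SSW = ΣΣ(x−x̄ᵢ)² = 408.300
MSB = 3651.178/2 = 1825.5891; MSW = 408.300/20 = 20.4150
F = MSB/MSW = 89.4239
df = (2, 20)

test statistic = 89.424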